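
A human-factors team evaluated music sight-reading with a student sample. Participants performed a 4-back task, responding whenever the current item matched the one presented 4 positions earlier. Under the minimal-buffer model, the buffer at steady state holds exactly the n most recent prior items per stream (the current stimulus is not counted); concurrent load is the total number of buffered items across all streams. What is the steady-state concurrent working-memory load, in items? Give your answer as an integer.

4

The buffer holds the 4 most recent prior items.
Steady-state concurrent load = 4 items.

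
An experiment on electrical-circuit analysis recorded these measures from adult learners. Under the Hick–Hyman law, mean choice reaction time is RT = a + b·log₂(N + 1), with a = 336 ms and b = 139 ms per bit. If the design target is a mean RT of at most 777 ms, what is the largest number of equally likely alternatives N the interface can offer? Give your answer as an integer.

8

Set 336 + 139·log₂(N + 1) ≤ 777.
log₂(N + 1) ≤ (777 − 336) / 139 = 3.1727.
N + 1 ≤ 2^3.1727 = 9.0173.
N ≤ 8.0173, so the largest integer N is 8.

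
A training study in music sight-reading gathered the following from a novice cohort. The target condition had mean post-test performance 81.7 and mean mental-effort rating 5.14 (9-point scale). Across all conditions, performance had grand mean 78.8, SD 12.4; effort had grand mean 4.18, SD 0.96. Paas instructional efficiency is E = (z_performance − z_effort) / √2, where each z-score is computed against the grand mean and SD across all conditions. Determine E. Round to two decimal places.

-0.54

z_performance = (81.7 − 78.8) / 12.4 = 2.9000 / 12.4 = 0.2339.
z_effort = (5.14 − 4.18) / 0.96 = 0.9600 / 0.96 = 1.0000.
z_P − z_E = 0.2339 − 1.0000 = -0.7661.
E = -0.7661 / √2 = -0.7661 / 1.41421 = -0.5417 ≈ -0.54.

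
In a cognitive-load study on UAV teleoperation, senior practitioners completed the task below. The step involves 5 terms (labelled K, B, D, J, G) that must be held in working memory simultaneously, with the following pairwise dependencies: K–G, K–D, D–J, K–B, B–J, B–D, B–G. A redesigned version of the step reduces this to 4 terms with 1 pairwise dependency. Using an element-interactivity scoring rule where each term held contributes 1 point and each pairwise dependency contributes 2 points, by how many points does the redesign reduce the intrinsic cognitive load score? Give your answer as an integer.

13

Original: 5 × 1 + 7 × 2 = 5 + 14 = 19.
Redesigned: 4 × 1 + 1 × 2 = 4 + 2 = 6.
Reduction = 19 − 6 = 13.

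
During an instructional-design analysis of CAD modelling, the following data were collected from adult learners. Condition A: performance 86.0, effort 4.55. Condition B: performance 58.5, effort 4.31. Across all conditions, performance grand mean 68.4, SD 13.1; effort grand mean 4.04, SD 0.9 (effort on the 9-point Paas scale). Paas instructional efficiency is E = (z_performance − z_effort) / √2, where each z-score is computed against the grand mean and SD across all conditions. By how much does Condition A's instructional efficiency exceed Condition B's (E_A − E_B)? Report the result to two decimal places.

Condition A: z_P = (86.0 − 68.4)/13.1 = 1.3435; z_E = (4.55 − 4.04)/0.9 = 0.5667; E_A = (1.3435 − 0.5667)/√2 = 0.5493.
Condition B: z_P = (58.5 − 68.4)/13.1 = -0.7557; z_E = (4.31 − 4.04)/0.9 = 0.3000; E_B = (-0.7557 − 0.3000)/√2 = -0.7465.
E_A − E_B = 0.5493 − (-0.7465) = 1.2958 ≈ 1.30.

1.30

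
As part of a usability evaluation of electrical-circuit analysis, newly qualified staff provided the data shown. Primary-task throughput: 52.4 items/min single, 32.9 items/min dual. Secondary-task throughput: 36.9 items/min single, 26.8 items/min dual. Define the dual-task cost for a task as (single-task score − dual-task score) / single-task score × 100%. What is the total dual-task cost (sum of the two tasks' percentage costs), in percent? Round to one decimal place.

64.6

Primary cost = (52.4 − 32.9) / 52.4 × 100% = 37.2137%.
Secondary cost = (36.9 − 26.8) / 36.9 × 100% = 27.3713%.
Total = 37.2137% + 27.3713% = 64.5850% ≈ 64.6%.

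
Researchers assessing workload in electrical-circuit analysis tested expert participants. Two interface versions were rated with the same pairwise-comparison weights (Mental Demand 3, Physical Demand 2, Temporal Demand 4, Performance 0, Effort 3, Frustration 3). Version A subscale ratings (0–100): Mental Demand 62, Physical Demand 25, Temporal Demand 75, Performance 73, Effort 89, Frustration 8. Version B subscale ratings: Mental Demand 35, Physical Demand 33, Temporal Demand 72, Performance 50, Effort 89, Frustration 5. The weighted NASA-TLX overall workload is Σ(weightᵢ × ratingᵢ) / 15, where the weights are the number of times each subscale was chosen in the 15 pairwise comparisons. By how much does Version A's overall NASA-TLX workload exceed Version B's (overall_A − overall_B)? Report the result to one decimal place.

Version A weighted sum = 3·62 + 2·25 + 4·75 + 0·73 + 3·89 + 3·8 = 186 + 50 + 300 + 0 + 267 + 24 = 827; overall_A = 827/15 = 55.1333.
Version B weighted sum = 3·35 + 2·33 + 4·72 + 0·50 + 3·89 + 3·5 = 105 + 66 + 288 + 0 + 267 + 15 = 741; overall_B = 741/15 = 49.4000.
Difference = 55.1333 − 49.4000 = 5.7333 ≈ 5.7.

5.7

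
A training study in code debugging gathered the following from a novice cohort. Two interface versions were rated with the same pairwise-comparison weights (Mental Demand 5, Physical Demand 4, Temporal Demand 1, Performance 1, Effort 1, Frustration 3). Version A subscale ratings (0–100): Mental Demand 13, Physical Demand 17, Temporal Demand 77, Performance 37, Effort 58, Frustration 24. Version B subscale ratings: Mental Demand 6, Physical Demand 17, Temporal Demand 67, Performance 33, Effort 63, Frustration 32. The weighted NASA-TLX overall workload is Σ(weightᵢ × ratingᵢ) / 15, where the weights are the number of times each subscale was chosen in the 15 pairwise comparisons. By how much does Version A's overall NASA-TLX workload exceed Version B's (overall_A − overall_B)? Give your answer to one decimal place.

1.3

Version A weighted sum = 5·13 + 4·17 + 1·77 + 1·37 + 1·58 + 3·24 = 65 + 68 + 77 + 37 + 58 + 72 = 377; overall_A = 377/15 = 25.1333.
Version B weighted sum = 5·6 + 4·17 + 1·67 + 1·33 + 1·63 + 3·32 = 30 + 68 + 67 + 33 + 63 + 96 = 357; overall_B = 357/15 = 23.8000.
Difference = 25.1333 − 23.8000 = 1.3333 ≈ 1.3.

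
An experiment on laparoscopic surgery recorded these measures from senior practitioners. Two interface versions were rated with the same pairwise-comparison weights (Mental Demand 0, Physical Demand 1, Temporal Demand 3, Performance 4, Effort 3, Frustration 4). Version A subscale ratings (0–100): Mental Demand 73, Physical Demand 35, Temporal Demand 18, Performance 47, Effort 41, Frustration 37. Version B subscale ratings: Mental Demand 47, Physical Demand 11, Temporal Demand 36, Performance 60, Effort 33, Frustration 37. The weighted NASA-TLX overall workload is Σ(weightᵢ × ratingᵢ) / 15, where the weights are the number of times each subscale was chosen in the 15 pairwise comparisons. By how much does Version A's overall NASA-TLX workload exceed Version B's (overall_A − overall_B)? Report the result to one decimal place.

Version A weighted sum = 0·73 + 1·35 + 3·18 + 4·47 + 3·41 + 4·37 = 0 + 35 + 54 + 188 + 123 + 148 = 548; overall_A = 548/15 = 36.5333.
Version B weighted sum = 0·47 + 1·11 + 3·36 + 4·60 + 3·33 + 4·37 = 0 + 11 + 108 + 240 + 99 + 148 = 606; overall_B = 606/15 = 40.4000.
Difference = 36.5333 − 40.4000 = -3.8667 ≈ -3.9.

-3.9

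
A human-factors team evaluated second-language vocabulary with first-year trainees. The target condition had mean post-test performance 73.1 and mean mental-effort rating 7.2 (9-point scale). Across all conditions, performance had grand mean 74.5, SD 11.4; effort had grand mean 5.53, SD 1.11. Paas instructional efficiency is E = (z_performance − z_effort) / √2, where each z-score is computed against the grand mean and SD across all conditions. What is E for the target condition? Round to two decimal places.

-1.15

z_performance = (73.1 − 74.5) / 11.4 = -1.4000 / 11.4 = -0.1228.
z_effort = (7.2 − 5.53) / 1.11 = 1.6700 / 1.11 = 1.5045.
z_P − z_E = -0.1228 − 1.5045 = -1.6273.
E = -1.6273 / √2 = -1.6273 / 1.41421 = -1.1507 ≈ -1.15.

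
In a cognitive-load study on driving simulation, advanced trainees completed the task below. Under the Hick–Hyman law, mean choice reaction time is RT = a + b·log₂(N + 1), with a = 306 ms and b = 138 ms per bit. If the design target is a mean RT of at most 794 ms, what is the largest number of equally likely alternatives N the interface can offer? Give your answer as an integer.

10

Set 306 + 138·log₂(N + 1) ≤ 794.
log₂(N + 1) ≤ (794 − 306) / 138 = 3.5362.
N + 1 ≤ 2^3.5362 = 11.6012.
N ≤ 10.6012, so the largest integer N is 10.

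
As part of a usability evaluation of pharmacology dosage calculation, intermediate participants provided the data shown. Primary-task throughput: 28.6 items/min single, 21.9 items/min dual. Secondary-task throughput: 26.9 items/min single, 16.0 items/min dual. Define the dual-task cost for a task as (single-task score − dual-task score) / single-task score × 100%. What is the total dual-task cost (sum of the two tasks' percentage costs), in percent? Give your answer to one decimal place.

Primary cost = (28.6 − 21.9) / 28.6 × 100% = 23.4266%.
Secondary cost = (26.9 − 16.0) / 26.9 × 100% = 40.5204%.
Total = 23.4266% + 40.5204% = 63.9470% ≈ 63.9%.

63.9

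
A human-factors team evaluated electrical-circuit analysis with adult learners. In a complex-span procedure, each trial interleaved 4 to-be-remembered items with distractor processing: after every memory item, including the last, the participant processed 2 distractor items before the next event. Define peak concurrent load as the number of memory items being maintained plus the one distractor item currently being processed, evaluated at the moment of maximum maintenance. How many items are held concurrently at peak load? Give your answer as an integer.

Maintenance is greatest during the distractor(s) after memory item 4: all 4 memory items are being held.
One distractor item is concurrently being processed.
Peak concurrent load = 4 + 1 = 5 items.

5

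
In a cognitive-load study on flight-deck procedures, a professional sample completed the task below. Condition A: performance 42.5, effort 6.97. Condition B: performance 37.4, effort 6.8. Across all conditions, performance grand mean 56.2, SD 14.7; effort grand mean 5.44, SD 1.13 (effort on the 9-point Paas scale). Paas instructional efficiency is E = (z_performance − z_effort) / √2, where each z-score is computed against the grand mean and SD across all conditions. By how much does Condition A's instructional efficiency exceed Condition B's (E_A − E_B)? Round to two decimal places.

0.14

Condition A: z_P = (42.5 − 56.2)/14.7 = -0.9320; z_E = (6.97 − 5.44)/1.13 = 1.3540; E_A = (-0.9320 − 1.3540)/√2 = -1.6164.
Condition B: z_P = (37.4 − 56.2)/14.7 = -1.2789; z_E = (6.8 − 5.44)/1.13 = 1.2035; E_B = (-1.2789 − 1.2035)/√2 = -1.7553.
E_A − E_B = -1.6164 − (-1.7553) = 0.1389 ≈ 0.14.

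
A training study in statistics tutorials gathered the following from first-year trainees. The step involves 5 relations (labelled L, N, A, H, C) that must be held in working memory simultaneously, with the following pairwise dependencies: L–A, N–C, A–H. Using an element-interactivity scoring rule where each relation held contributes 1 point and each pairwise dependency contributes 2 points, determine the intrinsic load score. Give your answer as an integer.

11

Count of relations held simultaneously: 5.
Count of pairwise dependencies listed: 3.
Element contribution: 5 × 1 = 5.
Interaction contribution: 3 × 2 = 6.
Intrinsic load = 5 + 6 = 11.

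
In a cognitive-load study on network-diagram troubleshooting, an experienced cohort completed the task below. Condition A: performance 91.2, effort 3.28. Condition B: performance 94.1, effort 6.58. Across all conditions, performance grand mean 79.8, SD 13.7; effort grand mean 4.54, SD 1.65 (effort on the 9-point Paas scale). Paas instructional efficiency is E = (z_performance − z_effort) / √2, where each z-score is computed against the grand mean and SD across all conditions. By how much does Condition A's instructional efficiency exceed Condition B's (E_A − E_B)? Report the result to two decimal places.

Condition A: z_P = (91.2 − 79.8)/13.7 = 0.8321; z_E = (3.28 − 4.54)/1.65 = -0.7636; E_A = (0.8321 − (-0.7636))/√2 = 1.1283.
Condition B: z_P = (94.1 − 79.8)/13.7 = 1.0438; z_E = (6.58 − 4.54)/1.65 = 1.2364; E_B = (1.0438 − 1.2364)/√2 = -0.1362.
E_A − E_B = 1.1283 − (-0.1362) = 1.2645 ≈ 1.26.

1.26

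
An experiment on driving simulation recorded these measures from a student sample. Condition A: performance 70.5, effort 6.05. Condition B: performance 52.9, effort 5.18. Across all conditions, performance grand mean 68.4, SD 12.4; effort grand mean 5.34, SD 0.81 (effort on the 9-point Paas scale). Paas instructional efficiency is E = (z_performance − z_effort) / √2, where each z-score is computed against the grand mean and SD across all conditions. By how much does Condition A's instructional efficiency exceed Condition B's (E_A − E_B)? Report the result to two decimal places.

0.24

Condition A: z_P = (70.5 − 68.4)/12.4 = 0.1694; z_E = (6.05 − 5.34)/0.81 = 0.8765; E_A = (0.1694 − 0.8765)/√2 = -0.5000.
Condition B: z_P = (52.9 − 68.4)/12.4 = -1.2500; z_E = (5.18 − 5.34)/0.81 = -0.1975; E_B = (-1.2500 − (-0.1975))/√2 = -0.7442.
E_A − E_B = -0.5000 − (-0.7442) = 0.2442 ≈ 0.24.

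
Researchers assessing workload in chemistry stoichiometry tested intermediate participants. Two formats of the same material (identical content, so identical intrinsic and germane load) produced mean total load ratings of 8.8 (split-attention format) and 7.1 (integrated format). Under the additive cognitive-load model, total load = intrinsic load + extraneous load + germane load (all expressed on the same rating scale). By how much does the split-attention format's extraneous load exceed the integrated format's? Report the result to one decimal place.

Intrinsic and germane load are equal across formats, so the difference in total load equals the difference in extraneous load.
Extraneous-load difference = 8.8 − 7.1 = 1.7.

1.7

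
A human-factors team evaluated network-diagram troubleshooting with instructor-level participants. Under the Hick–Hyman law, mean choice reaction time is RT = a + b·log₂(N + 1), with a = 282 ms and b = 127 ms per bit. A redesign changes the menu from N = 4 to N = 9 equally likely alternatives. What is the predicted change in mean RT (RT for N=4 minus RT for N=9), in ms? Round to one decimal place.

RT(4) = 282 + 127·log₂(5) = 282 + 127·2.3219 = 576.8813 ms.
RT(9) = 282 + 127·log₂(10) = 282 + 127·3.3219 = 703.8813 ms.
Difference = 576.8813 − 703.8813 = -127.0000 ≈ -127.0 ms.

-127.0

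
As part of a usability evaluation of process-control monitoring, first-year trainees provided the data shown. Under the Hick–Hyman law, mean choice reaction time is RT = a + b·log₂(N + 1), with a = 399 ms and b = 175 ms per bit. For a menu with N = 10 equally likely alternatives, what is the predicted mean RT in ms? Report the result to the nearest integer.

log₂(10 + 1) = log₂(11) = 3.4594.
RT = 399 + 175 × 3.4594 = 399 + 605.3950 = 1004.3950 ms.
≈ 1004 ms.

1004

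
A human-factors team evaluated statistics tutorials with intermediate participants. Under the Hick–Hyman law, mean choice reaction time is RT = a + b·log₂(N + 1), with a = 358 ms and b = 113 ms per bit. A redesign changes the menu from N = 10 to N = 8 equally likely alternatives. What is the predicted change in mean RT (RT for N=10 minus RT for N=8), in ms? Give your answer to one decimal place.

RT(10) = 358 + 113·log₂(11) = 358 + 113·3.4594 = 748.9122 ms.
RT(8) = 358 + 113·log₂(9) = 358 + 113·3.1699 = 716.1987 ms.
Difference = 748.9122 − 716.1987 = 32.7135 ≈ 32.7 ms.

32.7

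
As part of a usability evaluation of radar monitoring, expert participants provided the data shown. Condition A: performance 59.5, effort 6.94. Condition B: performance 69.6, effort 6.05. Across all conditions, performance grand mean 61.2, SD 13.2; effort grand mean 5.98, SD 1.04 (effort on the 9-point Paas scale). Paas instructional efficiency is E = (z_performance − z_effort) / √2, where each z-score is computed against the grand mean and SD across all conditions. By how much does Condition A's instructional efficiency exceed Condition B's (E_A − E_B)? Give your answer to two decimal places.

-1.15

Condition A: z_P = (59.5 − 61.2)/13.2 = -0.1288; z_E = (6.94 − 5.98)/1.04 = 0.9231; E_A = (-0.1288 − 0.9231)/√2 = -0.7438.
Condition B: z_P = (69.6 − 61.2)/13.2 = 0.6364; z_E = (6.05 − 5.98)/1.04 = 0.0673; E_B = (0.6364 − 0.0673)/√2 = 0.4024.
E_A − E_B = -0.7438 − 0.4024 = -1.1462 ≈ -1.15.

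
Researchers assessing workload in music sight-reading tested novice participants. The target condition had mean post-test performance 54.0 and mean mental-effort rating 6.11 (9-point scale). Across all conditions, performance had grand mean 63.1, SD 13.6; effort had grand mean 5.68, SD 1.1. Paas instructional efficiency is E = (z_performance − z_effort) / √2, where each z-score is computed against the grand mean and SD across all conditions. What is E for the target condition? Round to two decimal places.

-0.75

z_performance = (54.0 − 63.1) / 13.6 = -9.1000 / 13.6 = -0.6691.
z_effort = (6.11 − 5.68) / 1.1 = 0.4300 / 1.1 = 0.3909.
z_P − z_E = -0.6691 − 0.3909 = -1.0600.
E = -1.0600 / √2 = -1.0600 / 1.41421 = -0.7495 ≈ -0.75.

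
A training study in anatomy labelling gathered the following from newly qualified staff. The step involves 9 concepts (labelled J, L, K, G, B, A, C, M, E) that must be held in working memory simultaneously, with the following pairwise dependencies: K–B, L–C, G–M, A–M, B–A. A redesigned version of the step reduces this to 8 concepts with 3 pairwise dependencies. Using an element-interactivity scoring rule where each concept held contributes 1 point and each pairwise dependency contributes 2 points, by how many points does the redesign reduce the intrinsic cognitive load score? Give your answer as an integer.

5

Original: 9 × 1 + 5 × 2 = 9 + 10 = 19.
Redesigned: 8 × 1 + 3 × 2 = 8 + 6 = 14.
Reduction = 19 − 14 = 5.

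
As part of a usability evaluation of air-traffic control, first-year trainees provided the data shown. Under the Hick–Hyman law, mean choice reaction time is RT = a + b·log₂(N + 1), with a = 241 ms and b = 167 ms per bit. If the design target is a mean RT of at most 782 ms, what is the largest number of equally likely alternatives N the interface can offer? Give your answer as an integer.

Set 241 + 167·log₂(N + 1) ≤ 782.
log₂(N + 1) ≤ (782 − 241) / 167 = 3.2395.
N + 1 ≤ 2^3.2395 = 9.4447.
N ≤ 8.4447, so the largest integer N is 8.

8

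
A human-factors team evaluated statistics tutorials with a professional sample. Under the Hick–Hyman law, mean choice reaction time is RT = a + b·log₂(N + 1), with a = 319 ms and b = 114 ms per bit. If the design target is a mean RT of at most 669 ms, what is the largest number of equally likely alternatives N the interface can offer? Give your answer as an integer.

Set 319 + 114·log₂(N + 1) ≤ 669.
log₂(N + 1) ≤ (669 − 319) / 114 = 3.0702.
N + 1 ≤ 2^3.0702 = 8.3989.
N ≤ 7.3989, so the largest integer N is 7.

7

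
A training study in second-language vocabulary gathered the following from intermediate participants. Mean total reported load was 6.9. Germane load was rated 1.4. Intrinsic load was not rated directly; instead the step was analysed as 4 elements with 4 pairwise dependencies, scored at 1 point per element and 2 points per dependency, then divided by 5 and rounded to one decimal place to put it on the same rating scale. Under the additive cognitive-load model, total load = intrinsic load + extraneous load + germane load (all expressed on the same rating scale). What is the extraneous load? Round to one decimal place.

Intrinsic (element-interactivity): (4 × 1 + 4 × 2) / 5 = 12 / 5 = 2.4000 → 2.4.
extraneous load = total − intrinsic − germane
             = 6.9 − 2.4 − 1.4 = 3.1.

3.1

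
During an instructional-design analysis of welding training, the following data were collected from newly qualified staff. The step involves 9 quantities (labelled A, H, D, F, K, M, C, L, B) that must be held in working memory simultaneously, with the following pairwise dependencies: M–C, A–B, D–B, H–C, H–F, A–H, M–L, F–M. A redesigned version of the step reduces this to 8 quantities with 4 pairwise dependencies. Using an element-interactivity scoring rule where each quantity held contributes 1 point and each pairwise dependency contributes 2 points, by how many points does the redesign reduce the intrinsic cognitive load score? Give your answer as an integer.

9

Original: 9 × 1 + 8 × 2 = 9 + 16 = 25.
Redesigned: 8 × 1 + 4 × 2 = 8 + 8 = 16.
Reduction = 25 − 16 = 9.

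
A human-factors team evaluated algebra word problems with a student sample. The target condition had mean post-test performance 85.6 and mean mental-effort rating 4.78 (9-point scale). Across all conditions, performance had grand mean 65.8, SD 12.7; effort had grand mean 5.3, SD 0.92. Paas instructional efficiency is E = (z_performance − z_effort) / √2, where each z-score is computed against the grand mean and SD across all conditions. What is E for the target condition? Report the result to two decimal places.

z_performance = (85.6 − 65.8) / 12.7 = 19.8000 / 12.7 = 1.5591.
z_effort = (4.78 − 5.3) / 0.92 = -0.5200 / 0.92 = -0.5652.
z_P − z_E = 1.5591 − (-0.5652) = 2.1243.
E = 2.1243 / √2 = 2.1243 / 1.41421 = 1.5021 ≈ 1.50.

1.50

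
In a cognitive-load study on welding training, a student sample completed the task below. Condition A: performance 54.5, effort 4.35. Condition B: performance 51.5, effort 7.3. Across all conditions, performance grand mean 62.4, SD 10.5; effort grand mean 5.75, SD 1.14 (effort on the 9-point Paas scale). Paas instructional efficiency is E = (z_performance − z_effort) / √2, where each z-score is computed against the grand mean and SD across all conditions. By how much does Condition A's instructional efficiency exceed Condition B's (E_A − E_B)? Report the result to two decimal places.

2.03

Condition A: z_P = (54.5 − 62.4)/10.5 = -0.7524; z_E = (4.35 − 5.75)/1.14 = -1.2281; E_A = (-0.7524 − (-1.2281))/√2 = 0.3364.
Condition B: z_P = (51.5 − 62.4)/10.5 = -1.0381; z_E = (7.3 − 5.75)/1.14 = 1.3596; E_B = (-1.0381 − 1.3596)/√2 = -1.6954.
E_A − E_B = 0.3364 − (-1.6954) = 2.0318 ≈ 2.03.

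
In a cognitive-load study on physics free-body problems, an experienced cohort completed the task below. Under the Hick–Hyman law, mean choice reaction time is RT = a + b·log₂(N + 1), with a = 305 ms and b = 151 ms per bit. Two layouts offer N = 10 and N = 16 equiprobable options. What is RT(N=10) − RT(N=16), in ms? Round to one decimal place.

RT(10) = 305 + 151·log₂(11) = 305 + 151·3.4594 = 827.3694 ms.
RT(16) = 305 + 151·log₂(17) = 305 + 151·4.0875 = 922.2125 ms.
Difference = 827.3694 − 922.2125 = -94.8431 ≈ -94.8 ms.

-94.8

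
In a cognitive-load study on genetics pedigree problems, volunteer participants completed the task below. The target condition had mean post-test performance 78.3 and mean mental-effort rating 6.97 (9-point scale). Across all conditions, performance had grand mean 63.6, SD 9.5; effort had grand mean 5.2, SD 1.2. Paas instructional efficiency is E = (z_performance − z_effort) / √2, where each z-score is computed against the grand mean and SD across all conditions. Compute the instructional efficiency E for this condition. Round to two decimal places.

0.05

z_performance = (78.3 − 63.6) / 9.5 = 14.7000 / 9.5 = 1.5474.
z_effort = (6.97 − 5.2) / 1.2 = 1.7700 / 1.2 = 1.4750.
z_P − z_E = 1.5474 − 1.4750 = 0.0724.
E = 0.0724 / √2 = 0.0724 / 1.41421 = 0.0512 ≈ 0.05.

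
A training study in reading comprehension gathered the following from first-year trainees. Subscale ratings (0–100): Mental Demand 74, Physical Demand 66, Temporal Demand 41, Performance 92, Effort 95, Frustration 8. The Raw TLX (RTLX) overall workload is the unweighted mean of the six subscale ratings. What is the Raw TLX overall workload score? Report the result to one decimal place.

Sum of ratings = 74 + 66 + 41 + 92 + 95 + 8 = 376.
RTLX = 376 / 6 = 62.6667 ≈ 62.7.

62.7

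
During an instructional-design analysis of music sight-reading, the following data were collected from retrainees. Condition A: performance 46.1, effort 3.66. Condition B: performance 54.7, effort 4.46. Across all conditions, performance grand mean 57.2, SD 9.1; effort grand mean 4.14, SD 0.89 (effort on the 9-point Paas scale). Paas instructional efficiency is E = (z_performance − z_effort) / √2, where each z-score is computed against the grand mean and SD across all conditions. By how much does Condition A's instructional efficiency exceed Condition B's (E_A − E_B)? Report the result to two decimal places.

Condition A: z_P = (46.1 − 57.2)/9.1 = -1.2198; z_E = (3.66 − 4.14)/0.89 = -0.5393; E_A = (-1.2198 − (-0.5393))/√2 = -0.4812.
Condition B: z_P = (54.7 − 57.2)/9.1 = -0.2747; z_E = (4.46 − 4.14)/0.89 = 0.3596; E_B = (-0.2747 − 0.3596)/√2 = -0.4485.
E_A − E_B = -0.4812 − (-0.4485) = -0.0327 ≈ -0.03.

-0.03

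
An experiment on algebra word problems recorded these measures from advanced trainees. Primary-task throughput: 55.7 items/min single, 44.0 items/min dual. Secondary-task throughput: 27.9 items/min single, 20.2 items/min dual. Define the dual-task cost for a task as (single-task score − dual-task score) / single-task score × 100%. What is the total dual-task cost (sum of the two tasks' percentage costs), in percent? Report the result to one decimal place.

Primary cost = (55.7 − 44.0) / 55.7 × 100% = 21.0054%.
Secondary cost = (27.9 − 20.2) / 27.9 × 100% = 27.5986%.
Total = 21.0054% + 27.5986% = 48.6040% ≈ 48.6%.

48.6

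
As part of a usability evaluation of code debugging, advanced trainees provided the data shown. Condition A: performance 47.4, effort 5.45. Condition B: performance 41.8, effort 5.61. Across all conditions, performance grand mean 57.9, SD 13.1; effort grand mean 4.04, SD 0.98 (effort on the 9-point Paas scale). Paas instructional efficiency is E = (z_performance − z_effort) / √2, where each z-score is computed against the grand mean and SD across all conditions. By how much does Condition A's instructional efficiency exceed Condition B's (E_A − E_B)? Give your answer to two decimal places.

Condition A: z_P = (47.4 − 57.9)/13.1 = -0.8015; z_E = (5.45 − 4.04)/0.98 = 1.4388; E_A = (-0.8015 − 1.4388)/√2 = -1.5841.
Condition B: z_P = (41.8 − 57.9)/13.1 = -1.2290; z_E = (5.61 − 4.04)/0.98 = 1.6020; E_B = (-1.2290 − 1.6020)/√2 = -2.0018.
E_A − E_B = -1.5841 − (-2.0018) = 0.4177 ≈ 0.42.

0.42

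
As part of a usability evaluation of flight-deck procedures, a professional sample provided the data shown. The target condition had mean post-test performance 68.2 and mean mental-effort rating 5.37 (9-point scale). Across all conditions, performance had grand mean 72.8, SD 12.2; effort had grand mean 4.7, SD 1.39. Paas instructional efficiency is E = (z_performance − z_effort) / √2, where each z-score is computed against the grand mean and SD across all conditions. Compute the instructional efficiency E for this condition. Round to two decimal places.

z_performance = (68.2 − 72.8) / 12.2 = -4.6000 / 12.2 = -0.3770.
z_effort = (5.37 − 4.7) / 1.39 = 0.6700 / 1.39 = 0.4820.
z_P − z_E = -0.3770 − 0.4820 = -0.8590.
E = -0.8590 / √2 = -0.8590 / 1.41421 = -0.6074 ≈ -0.61.

-0.61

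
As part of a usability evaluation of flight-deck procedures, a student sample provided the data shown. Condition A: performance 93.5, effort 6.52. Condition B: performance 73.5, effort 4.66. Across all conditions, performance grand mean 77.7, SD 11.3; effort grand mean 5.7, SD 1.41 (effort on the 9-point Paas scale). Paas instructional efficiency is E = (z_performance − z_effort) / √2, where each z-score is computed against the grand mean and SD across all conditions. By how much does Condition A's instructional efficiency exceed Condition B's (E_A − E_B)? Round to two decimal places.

0.32

Condition A: z_P = (93.5 − 77.7)/11.3 = 1.3982; z_E = (6.52 − 5.7)/1.41 = 0.5816; E_A = (1.3982 − 0.5816)/√2 = 0.5774.
Condition B: z_P = (73.5 − 77.7)/11.3 = -0.3717; z_E = (4.66 − 5.7)/1.41 = -0.7376; E_B = (-0.3717 − (-0.7376))/√2 = 0.2587.
E_A − E_B = 0.5774 − 0.2587 = 0.3187 ≈ 0.32.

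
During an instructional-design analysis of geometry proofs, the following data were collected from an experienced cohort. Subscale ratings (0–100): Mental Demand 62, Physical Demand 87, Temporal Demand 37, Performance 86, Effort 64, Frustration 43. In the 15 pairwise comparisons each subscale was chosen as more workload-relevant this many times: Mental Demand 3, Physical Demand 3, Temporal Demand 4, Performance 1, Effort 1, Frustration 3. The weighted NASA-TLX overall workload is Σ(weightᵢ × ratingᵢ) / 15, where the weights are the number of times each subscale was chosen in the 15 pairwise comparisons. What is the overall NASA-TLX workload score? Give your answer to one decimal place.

The tallies are the weights (they sum to 15).
Weighted sum = 3·62 + 3·87 + 4·37 + 1·86 + 1·64 + 3·43
            = 186 + 261 + 148 + 86 + 64 + 129 = 874.
Overall workload = 874 / 15 = 58.2667 ≈ 58.3.

58.3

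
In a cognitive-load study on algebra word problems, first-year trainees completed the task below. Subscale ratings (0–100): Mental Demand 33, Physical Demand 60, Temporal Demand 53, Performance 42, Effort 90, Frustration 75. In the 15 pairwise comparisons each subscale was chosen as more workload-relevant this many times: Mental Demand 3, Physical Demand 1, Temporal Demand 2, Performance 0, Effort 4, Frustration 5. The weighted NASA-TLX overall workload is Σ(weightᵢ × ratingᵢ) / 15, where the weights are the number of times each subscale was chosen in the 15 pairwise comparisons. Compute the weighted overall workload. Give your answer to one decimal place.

66.7

The tallies are the weights (they sum to 15).
Weighted sum = 3·33 + 1·60 + 2·53 + 0·42 + 4·90 + 5·75
            = 99 + 60 + 106 + 0 + 360 + 375 = 1000.
Overall workload = 1000 / 15 = 66.6667 ≈ 66.7.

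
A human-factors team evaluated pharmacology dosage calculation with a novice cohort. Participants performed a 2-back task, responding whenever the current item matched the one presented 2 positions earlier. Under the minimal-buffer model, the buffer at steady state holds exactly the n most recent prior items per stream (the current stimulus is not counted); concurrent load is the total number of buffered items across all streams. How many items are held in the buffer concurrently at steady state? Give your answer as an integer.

2

The buffer holds the 2 most recent prior items.
Steady-state concurrent load = 2 items.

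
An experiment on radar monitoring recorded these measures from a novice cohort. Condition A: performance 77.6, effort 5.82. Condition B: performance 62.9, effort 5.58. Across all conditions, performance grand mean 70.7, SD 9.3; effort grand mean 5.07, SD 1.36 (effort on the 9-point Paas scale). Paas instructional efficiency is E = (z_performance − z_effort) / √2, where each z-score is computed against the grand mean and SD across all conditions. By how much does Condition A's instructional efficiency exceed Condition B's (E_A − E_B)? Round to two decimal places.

0.99

Condition A: z_P = (77.6 − 70.7)/9.3 = 0.7419; z_E = (5.82 − 5.07)/1.36 = 0.5515; E_A = (0.7419 − 0.5515)/√2 = 0.1346.
Condition B: z_P = (62.9 − 70.7)/9.3 = -0.8387; z_E = (5.58 − 5.07)/1.36 = 0.3750; E_B = (-0.8387 − 0.3750)/√2 = -0.8582.
E_A − E_B = 0.1346 − (-0.8582) = 0.9928 ≈ 0.99.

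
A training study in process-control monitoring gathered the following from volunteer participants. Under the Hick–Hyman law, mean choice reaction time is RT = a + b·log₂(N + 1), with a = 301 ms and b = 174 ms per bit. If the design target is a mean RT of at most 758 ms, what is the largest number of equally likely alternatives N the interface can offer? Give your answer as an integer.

5

Set 301 + 174·log₂(N + 1) ≤ 758.
log₂(N + 1) ≤ (758 − 301) / 174 = 2.6264.
N + 1 ≤ 2^2.6264 = 6.1748.
N ≤ 5.1748, so the largest integer N is 5.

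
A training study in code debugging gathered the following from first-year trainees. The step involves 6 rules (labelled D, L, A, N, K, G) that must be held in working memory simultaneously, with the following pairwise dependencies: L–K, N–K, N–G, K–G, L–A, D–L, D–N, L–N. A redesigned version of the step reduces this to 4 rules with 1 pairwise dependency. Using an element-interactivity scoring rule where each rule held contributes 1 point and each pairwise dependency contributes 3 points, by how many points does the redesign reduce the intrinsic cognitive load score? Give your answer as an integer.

23

Original: 6 × 1 + 8 × 3 = 6 + 24 = 30.
Redesigned: 4 × 1 + 1 × 3 = 4 + 3 = 7.
Reduction = 30 − 7 = 23.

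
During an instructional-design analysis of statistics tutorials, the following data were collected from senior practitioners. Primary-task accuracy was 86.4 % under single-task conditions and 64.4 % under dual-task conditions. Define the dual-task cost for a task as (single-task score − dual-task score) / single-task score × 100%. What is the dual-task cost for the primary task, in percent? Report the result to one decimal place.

Cost = (86.4 − 64.4) / 86.4 × 100%
     = 22.0000 / 86.4 × 100% = 25.4630%.
≈ 25.5%.

25.5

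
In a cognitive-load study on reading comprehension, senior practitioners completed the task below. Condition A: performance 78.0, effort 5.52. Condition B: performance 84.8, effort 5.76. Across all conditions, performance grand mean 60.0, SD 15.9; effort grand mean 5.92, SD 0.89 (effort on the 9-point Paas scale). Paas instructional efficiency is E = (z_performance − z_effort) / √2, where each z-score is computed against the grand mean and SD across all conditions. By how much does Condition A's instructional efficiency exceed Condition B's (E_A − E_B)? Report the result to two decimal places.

Condition A: z_P = (78.0 − 60.0)/15.9 = 1.1321; z_E = (5.52 − 5.92)/0.89 = -0.4494; E_A = (1.1321 − (-0.4494))/√2 = 1.1183.
Condition B: z_P = (84.8 − 60.0)/15.9 = 1.5597; z_E = (5.76 − 5.92)/0.89 = -0.1798; E_B = (1.5597 − (-0.1798))/√2 = 1.2300.
E_A − E_B = 1.1183 − 1.2300 = -0.1117 ≈ -0.11.

-0.11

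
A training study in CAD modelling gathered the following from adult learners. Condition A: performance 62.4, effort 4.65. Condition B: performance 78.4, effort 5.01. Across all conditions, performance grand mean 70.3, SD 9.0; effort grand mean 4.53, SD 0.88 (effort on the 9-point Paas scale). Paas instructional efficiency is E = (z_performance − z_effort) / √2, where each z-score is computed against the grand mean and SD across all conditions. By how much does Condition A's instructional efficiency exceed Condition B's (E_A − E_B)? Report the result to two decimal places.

Condition A: z_P = (62.4 − 70.3)/9.0 = -0.8778; z_E = (4.65 − 4.53)/0.88 = 0.1364; E_A = (-0.8778 − 0.1364)/√2 = -0.7171.
Condition B: z_P = (78.4 − 70.3)/9.0 = 0.9000; z_E = (5.01 − 4.53)/0.88 = 0.5455; E_B = (0.9000 − 0.5455)/√2 = 0.2507.
E_A − E_B = -0.7171 − 0.2507 = -0.9678 ≈ -0.97.

-0.97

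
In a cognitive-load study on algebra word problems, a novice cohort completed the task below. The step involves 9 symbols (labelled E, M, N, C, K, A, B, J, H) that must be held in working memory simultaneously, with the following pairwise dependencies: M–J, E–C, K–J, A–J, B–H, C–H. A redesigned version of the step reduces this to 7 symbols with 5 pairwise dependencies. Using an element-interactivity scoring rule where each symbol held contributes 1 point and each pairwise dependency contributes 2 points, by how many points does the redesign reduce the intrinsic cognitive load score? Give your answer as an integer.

4

Original: 9 × 1 + 6 × 2 = 9 + 12 = 21.
Redesigned: 7 × 1 + 5 × 2 = 7 + 10 = 17.
Reduction = 21 − 17 = 4.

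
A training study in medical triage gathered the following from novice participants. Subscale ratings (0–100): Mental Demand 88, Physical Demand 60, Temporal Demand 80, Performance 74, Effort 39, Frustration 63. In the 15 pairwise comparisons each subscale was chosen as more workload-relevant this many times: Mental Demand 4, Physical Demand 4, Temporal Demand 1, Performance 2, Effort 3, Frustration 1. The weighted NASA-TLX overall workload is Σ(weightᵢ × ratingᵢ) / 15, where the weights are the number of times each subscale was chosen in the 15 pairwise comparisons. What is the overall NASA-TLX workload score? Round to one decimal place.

66.7

The tallies are the weights (they sum to 15).
Weighted sum = 4·88 + 4·60 + 1·80 + 2·74 + 3·39 + 1·63
            = 352 + 240 + 80 + 148 + 117 + 63 = 1000.
Overall workload = 1000 / 15 = 66.6667 ≈ 66.7.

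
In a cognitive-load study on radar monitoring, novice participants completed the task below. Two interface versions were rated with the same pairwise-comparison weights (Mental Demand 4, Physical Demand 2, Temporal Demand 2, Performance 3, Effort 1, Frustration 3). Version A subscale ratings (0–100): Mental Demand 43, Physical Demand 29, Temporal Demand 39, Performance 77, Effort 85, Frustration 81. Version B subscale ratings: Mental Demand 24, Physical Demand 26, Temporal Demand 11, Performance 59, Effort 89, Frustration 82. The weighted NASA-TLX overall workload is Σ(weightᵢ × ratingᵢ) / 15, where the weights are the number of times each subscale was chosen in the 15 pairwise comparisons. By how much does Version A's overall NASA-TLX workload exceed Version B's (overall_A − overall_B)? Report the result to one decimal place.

12.3

Version A weighted sum = 4·43 + 2·29 + 2·39 + 3·77 + 1·85 + 3·81 = 172 + 58 + 78 + 231 + 85 + 243 = 867; overall_A = 867/15 = 57.8000.
Version B weighted sum = 4·24 + 2·26 + 2·11 + 3·59 + 1·89 + 3·82 = 96 + 52 + 22 + 177 + 89 + 246 = 682; overall_B = 682/15 = 45.4667.
Difference = 57.8000 − 45.4667 = 12.3333 ≈ 12.3.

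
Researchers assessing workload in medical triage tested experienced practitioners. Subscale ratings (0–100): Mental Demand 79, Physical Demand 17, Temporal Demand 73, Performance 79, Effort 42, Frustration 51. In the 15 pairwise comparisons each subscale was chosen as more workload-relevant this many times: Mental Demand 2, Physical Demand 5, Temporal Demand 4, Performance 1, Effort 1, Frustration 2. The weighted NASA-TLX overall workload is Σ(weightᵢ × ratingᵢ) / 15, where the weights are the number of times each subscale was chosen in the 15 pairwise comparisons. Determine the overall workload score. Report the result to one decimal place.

The tallies are the weights (they sum to 15).
Weighted sum = 2·79 + 5·17 + 4·73 + 1·79 + 1·42 + 2·51
            = 158 + 85 + 292 + 79 + 42 + 102 = 758.
Overall workload = 758 / 15 = 50.5333 ≈ 50.5.

50.5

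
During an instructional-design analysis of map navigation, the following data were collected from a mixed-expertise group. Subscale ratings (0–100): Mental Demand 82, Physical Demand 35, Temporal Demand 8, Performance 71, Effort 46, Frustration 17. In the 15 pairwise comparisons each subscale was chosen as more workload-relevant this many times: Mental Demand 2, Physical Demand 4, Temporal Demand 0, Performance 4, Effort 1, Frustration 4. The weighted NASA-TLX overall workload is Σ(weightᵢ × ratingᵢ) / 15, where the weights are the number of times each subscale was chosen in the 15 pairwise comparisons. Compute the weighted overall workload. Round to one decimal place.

The tallies are the weights (they sum to 15).
Weighted sum = 2·82 + 4·35 + 0·8 + 4·71 + 1·46 + 4·17
            = 164 + 140 + 0 + 284 + 46 + 68 = 702.
Overall workload = 702 / 15 = 46.8000 ≈ 46.8.

46.8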